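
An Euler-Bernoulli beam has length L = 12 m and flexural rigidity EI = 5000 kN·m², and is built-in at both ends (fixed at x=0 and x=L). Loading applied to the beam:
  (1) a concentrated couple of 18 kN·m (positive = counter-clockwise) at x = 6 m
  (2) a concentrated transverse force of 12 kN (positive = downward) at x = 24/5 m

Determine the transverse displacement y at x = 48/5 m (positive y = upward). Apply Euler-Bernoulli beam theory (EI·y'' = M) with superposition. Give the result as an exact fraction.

Load 1 — applied couple M₀=18 kN·m at a=6 m (b=L-a=6):
  y_1 = (R_Ax³/6 - M_Ax²/2 - M₀(x-a)²/2)/EI  [x>a] with R_A=9/4, M_A=9/2 = ((9/4)·(48/5)³/6 - (9/2)·(48/5)²/2 - 18·((48/5)-6)²/2)/5000 = 243/156250 m
Load 2 — point force P=12 kN at a=24/5 m (b=L-a=36/5):
  y_2 = -Pa²(L-x)²(3bL-(3b+a)(L-x))/(6L³EI)  [x>a] = -12·(24/5)²·(12-(48/5))²·(3·(36/5)·12-(3·(36/5)+(24/5))·(12-(48/5)))/(6·12³·5000) = -58752/9765625 m
Superposition: y = Σ y_i = -87129/19531250 m ≈ -0.004461 m

y(48/5) = -87129/19531250 m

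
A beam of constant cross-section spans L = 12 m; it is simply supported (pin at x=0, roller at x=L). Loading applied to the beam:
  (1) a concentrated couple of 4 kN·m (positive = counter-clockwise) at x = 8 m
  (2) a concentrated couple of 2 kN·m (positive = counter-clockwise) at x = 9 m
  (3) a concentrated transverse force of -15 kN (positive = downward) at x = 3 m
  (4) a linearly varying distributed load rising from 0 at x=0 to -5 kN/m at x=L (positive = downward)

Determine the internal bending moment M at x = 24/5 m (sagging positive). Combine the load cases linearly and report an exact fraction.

Load 1 — applied couple M₀=4 kN·m at a=8 m (b=L-a=4):
  M_1 = M₀x/L  [x≤a] = 4·(24/5)/12 = 8/5 kN·m
Load 2 — applied couple M₀=2 kN·m at a=9 m (b=L-a=3):
  M_2 = M₀x/L  [x≤a] = 2·(24/5)/12 = 4/5 kN·m
Load 3 — point force P=-15 kN at a=3 m (b=L-a=9):
  M_3 = Pa(L-x)/L  [x>a] = (-15)·3·(12-(24/5))/12 = -27 kN·m
Load 4 — triangular load w₀=-5 kN/m (0→w₀ over full span):
  M_4 = w₀Lx/6 - w₀x³/(6L) = (-5)·12·(24/5)/6 - (-5)·(24/5)³/(6·12) = -1008/25 kN·m
Superposition: M = Σ M_i = -1623/25 kN·m ≈ -64.920000 kN·m

M(24/5) = -1623/25 kN·m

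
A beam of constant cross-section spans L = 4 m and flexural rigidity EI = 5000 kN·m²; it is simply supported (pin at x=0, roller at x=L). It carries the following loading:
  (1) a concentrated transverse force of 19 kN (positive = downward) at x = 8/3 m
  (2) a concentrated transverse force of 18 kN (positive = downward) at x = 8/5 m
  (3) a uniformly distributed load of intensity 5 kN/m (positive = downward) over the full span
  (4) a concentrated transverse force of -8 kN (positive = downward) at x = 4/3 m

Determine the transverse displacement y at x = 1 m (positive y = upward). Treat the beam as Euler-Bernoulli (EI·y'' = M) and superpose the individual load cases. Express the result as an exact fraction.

y(1) = -319063/45000000 m

Load 1 — point force P=19 kN at a=8/3 m (b=L-a=4/3):
  y_1 = -Pbx(L²-b²-x²)/(6LEI)  [x≤a] = -19·(4/3)·1·(4²-(4/3)²-1²)/(6·4·5000) = -2261/810000 m
Load 2 — point force P=18 kN at a=8/5 m (b=L-a=12/5):
  y_2 = -Pbx(L²-b²-x²)/(6LEI)  [x≤a] = -18·(12/5)·1·(4²-(12/5)²-1²)/(6·4·5000) = -2079/625000 m
Load 3 — uniform load w=5 kN/m over full span:
  y_3 = -wx(L³-2Lx²+x³)/(24EI) = -5·1·(4³-2·4·1²+1³)/(24·5000) = -19/8000 m
Load 4 — point force P=-8 kN at a=4/3 m (b=L-a=8/3):
  y_4 = -Pbx(L²-b²-x²)/(6LEI)  [x≤a] = -(-8)·(8/3)·1·(4²-(8/3)²-1²)/(6·4·5000) = 71/50625 m
Superposition: y = Σ y_i = -319063/45000000 m ≈ -0.007090 m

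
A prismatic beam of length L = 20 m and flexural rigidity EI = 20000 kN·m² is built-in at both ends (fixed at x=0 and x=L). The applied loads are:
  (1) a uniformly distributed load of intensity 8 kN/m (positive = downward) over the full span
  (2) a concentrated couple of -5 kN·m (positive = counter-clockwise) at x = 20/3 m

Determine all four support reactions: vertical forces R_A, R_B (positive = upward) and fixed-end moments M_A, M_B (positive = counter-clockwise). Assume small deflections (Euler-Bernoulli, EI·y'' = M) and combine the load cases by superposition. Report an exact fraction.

R_A = 239/3 kN, M_A = 800/3 kN·m, R_B = 241/3 kN, M_B = -805/3 kN·m

Load 1 — uniform load w=8 kN/m over full span:
  R_A = wL/2 = 8·20/2 = 80 kN
  M_A = wL²/12 = 8·20²/12 = 800/3 kN·m
  R_B = wL/2 = 8·20/2 = 80 kN
  M_B = -wL²/12 = -8·20²/12 = -800/3 kN·m
Load 2 — applied couple M₀=-5 kN·m at a=20/3 m (b=L-a=40/3):
  R_A = 6M₀ab/L³ = 6·(-5)·(20/3)·(40/3)/20³ = -1/3 kN
  M_A = M₀b(2a-b)/L² = (-5)·(40/3)·(2·(20/3)-(40/3))/20² = 0 kN·m
  R_B = -6M₀ab/L³ = -6·(-5)·(20/3)·(40/3)/20³ = 1/3 kN
  M_B = M₀a(2b-a)/L² = (-5)·(20/3)·(2·(40/3)-(20/3))/20² = -5/3 kN·m
Superposition: R_A = 239/3 kN, M_A = 800/3 kN·m, R_B = 241/3 kN, M_B = -805/3 kN·m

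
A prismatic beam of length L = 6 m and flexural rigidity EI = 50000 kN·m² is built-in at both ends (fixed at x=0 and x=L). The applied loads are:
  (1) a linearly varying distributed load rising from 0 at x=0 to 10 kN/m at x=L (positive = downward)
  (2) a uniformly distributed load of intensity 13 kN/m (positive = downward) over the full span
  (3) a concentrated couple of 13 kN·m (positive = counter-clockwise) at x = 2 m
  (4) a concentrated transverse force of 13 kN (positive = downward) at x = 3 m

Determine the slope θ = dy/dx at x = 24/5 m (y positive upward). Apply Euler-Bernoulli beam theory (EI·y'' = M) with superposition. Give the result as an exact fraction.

Load 1 — triangular load w₀=10 kN/m (0→w₀ over full span):
  θ_1 = -w₀(2x(L-x)(L-2x)(x+2L)+x²(L-x)²)/(120LEI) = -10·(2·(24/5)·(6-(24/5))·(6-2·(24/5))·((24/5)+2·6)+(24/5)²·(6-(24/5))²)/(120·6·50000) = 72/390625 rad
Load 2 — uniform load w=13 kN/m over full span:
  θ_2 = -wx(L-x)(L-2x)/(12EI) = -13·(24/5)·(6-(24/5))·(6-2·(24/5))/(12·50000) = 351/781250 rad
Load 3 — applied couple M₀=13 kN·m at a=2 m (b=L-a=4):
  θ_3 = (R_Ax²/2 - M_Ax - M₀(x-a))/EI  [x>a] with R_A=26/9, M_A=0 = ((26/9)·(24/5)²/2 - 0·(24/5) - 13·((24/5)-2))/50000 = -39/625000 rad
Load 4 — point force P=13 kN at a=3 m (b=L-a=3):
  θ_4 = Pa²(L-x)(2bL-(3b+a)(L-x))/(2L³EI)  [x>a] = 13·3²·(6-(24/5))·(2·3·6-(3·3+3)·(6-(24/5)))/(2·6³·50000) = 351/2500000 rad
Superposition: θ = Σ θ_i = 1779/2500000 rad ≈ 0.000712 rad

θ(24/5) = 1779/2500000 rad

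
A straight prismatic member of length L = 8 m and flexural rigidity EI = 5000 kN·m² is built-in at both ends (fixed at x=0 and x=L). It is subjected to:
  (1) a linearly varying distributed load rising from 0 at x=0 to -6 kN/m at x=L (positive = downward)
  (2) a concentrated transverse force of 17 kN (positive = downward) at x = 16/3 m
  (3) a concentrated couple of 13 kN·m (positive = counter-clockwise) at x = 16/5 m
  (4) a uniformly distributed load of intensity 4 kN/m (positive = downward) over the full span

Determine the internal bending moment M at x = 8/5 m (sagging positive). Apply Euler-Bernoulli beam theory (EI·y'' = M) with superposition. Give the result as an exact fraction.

M(8/5) = 113/1125 kN·m

Load 1 — triangular load w₀=-6 kN/m (0→w₀ over full span):
  M_1 = 3w₀Lx/20 - w₀L²/30 - w₀x³/(6L) = 3·(-6)·8·(8/5)/20 - (-6)·8²/30 - (-6)·(8/5)³/(6·8) = 224/125 kN·m
Load 2 — point force P=17 kN at a=16/3 m (b=L-a=8/3):
  M_2 = Pb²(3a+b)x/L³ - Pab²/L²  [x≤a] = 17·(8/3)²·(3·(16/3)+(8/3))·(8/5)/8³ - 17·(16/3)·(8/3)²/8² = -136/45 kN·m
Load 3 — applied couple M₀=13 kN·m at a=16/5 m (b=L-a=24/5):
  M_3 = R_Ax - M_A  [x≤a] with R_A=117/50, M_A=39/25 = (117/50)·(8/5) - (39/25) = 273/125 kN·m
Load 4 — uniform load w=4 kN/m over full span:
  M_4 = wLx/2 - wL²/12 - wx²/2 = 4·8·(8/5)/2 - 4·8²/12 - 4·(8/5)²/2 = -64/75 kN·m
Superposition: M = Σ M_i = 113/1125 kN·m ≈ 0.100444 kN·m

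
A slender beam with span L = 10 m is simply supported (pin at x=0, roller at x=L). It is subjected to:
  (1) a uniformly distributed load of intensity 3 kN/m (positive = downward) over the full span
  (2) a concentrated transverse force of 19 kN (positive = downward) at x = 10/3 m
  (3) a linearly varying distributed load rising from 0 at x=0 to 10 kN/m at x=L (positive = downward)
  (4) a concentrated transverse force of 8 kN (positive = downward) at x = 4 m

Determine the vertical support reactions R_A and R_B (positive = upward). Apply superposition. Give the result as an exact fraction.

Load 1 — uniform load w=3 kN/m over full span:
  R_A = wL/2 = 3·10/2 = 15 kN
  R_B = wL/2 = 3·10/2 = 15 kN
Load 2 — point force P=19 kN at a=10/3 m (b=L-a=20/3):
  R_A = Pb/L = 19·(20/3)/10 = 38/3 kN
  R_B = Pa/L = 19·(10/3)/10 = 19/3 kN
Load 3 — triangular load w₀=10 kN/m (0→w₀ over full span):
  R_A = w₀L/6 = 10·10/6 = 50/3 kN
  R_B = w₀L/3 = 10·10/3 = 100/3 kN
Load 4 — point force P=8 kN at a=4 m (b=L-a=6):
  R_A = Pb/L = 8·6/10 = 24/5 kN
  R_B = Pa/L = 8·4/10 = 16/5 kN
Superposition: R_A = 737/15 kN, R_B = 868/15 kN

R_A = 737/15 kN, R_B = 868/15 kN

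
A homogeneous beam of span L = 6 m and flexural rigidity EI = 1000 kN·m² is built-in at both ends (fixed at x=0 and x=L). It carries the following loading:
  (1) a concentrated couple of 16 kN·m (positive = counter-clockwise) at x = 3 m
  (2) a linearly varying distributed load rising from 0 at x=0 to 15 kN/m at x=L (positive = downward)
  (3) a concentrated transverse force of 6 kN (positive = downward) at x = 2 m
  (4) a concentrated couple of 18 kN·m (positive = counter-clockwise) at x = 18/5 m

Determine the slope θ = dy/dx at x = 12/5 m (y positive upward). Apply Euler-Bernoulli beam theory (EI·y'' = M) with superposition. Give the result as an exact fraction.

Load 1 — applied couple M₀=16 kN·m at a=3 m (b=L-a=3):
  θ_1 = (R_Ax²/2 - M_Ax)/EI  [x≤a] with R_A=4, M_A=4 = (4·(12/5)²/2 - 4·(12/5))/1000 = 6/3125 rad
Load 2 — triangular load w₀=15 kN/m (0→w₀ over full span):
  θ_2 = -w₀(2x(L-x)(L-2x)(x+2L)+x²(L-x)²)/(120LEI) = -15·(2·(12/5)·(6-(12/5))·(6-2·(12/5))·((12/5)+2·6)+(12/5)²·(6-(12/5))²)/(120·6·1000) = -243/31250 rad
Load 3 — point force P=6 kN at a=2 m (b=L-a=4):
  θ_3 = Pa²(L-x)(2bL-(3b+a)(L-x))/(2L³EI)  [x>a] = 6·2²·(6-(12/5))·(2·4·6-(3·4+2)·(6-(12/5)))/(2·6³·1000) = -3/6250 rad
Load 4 — applied couple M₀=18 kN·m at a=18/5 m (b=L-a=12/5):
  θ_4 = (R_Ax²/2 - M_Ax)/EI  [x≤a] with R_A=108/25, M_A=144/25 = ((108/25)·(12/5)²/2 - (144/25)·(12/5))/1000 = -108/78125 rad
Superposition: θ = Σ θ_i = -603/78125 rad ≈ -0.007718 rad

θ(12/5) = -603/78125 rad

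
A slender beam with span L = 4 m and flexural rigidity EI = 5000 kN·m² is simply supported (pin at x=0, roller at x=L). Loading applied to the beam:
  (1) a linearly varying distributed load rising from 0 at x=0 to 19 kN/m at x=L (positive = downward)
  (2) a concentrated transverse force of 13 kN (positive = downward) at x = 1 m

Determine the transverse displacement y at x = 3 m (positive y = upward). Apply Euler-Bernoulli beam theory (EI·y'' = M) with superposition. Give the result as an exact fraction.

Load 1 — triangular load w₀=19 kN/m (0→w₀ over full span):
  y_1 = -w₀x(7L⁴-10L²x²+3x⁴)/(360LEI) = -19·3·(7·4⁴-10·4²·3²+3·3⁴)/(360·4·5000) = -2261/480000 m
Load 2 — point force P=13 kN at a=1 m (b=L-a=3):
  y_2 = -Pa(L-x)(2Lx-a²-x²)/(6LEI)  [x>a] = -13·1·(4-3)·(2·4·3-1²-3²)/(6·4·5000) = -91/60000 m
Superposition: y = Σ y_i = -2989/480000 m ≈ -0.006227 m

y(3) = -2989/480000 m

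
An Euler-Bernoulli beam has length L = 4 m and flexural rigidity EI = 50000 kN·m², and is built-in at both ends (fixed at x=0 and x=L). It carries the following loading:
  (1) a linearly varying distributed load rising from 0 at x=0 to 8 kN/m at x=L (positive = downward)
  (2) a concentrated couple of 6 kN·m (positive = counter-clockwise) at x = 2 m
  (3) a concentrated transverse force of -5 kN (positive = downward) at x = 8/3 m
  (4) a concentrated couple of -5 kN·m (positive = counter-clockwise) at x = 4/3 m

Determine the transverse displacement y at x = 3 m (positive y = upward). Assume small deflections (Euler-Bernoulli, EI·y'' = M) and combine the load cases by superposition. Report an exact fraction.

Load 1 — triangular load w₀=8 kN/m (0→w₀ over full span):
  y_1 = -w₀x²(L-x)²(x+2L)/(120LEI) = -8·3²·(4-3)²·(3+2·4)/(120·4·50000) = -33/1000000 m
Load 2 — applied couple M₀=6 kN·m at a=2 m (b=L-a=2):
  y_2 = (R_Ax³/6 - M_Ax²/2 - M₀(x-a)²/2)/EI  [x>a] with R_A=9/4, M_A=3/2 = ((9/4)·3³/6 - (3/2)·3²/2 - 6·(3-2)²/2)/50000 = 3/400000 m
Load 3 — point force P=-5 kN at a=8/3 m (b=L-a=4/3):
  y_3 = -Pa²(L-x)²(3bL-(3b+a)(L-x))/(6L³EI)  [x>a] = -(-5)·(8/3)²·(4-3)²·(3·(4/3)·4-(3·(4/3)+(8/3))·(4-3))/(6·4³·50000) = 7/405000 m
Load 4 — applied couple M₀=-5 kN·m at a=4/3 m (b=L-a=8/3):
  y_4 = (R_Ax³/6 - M_Ax²/2 - M₀(x-a)²/2)/EI  [x>a] with R_A=-5/3, M_A=0 = ((-5/3)·3³/6 - 0·3²/2 - (-5)·(3-(4/3))²/2)/50000 = -1/90000 m
Superposition: y = Σ y_i = -3131/162000000 m ≈ -0.000019 m

y(3) = -3131/162000000 m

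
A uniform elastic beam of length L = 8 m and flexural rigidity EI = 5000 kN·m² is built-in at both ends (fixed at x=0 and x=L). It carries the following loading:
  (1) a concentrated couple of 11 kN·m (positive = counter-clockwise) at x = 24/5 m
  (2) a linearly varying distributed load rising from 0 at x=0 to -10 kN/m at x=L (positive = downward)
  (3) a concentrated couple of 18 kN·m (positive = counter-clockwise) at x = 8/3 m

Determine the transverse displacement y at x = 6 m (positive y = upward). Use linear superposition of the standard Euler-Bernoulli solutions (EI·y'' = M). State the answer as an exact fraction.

Load 1 — applied couple M₀=11 kN·m at a=24/5 m (b=L-a=16/5):
  y_1 = (R_Ax³/6 - M_Ax²/2 - M₀(x-a)²/2)/EI  [x>a] with R_A=99/50, M_A=88/25 = ((99/50)·6³/6 - (88/25)·6²/2 - 11·(6-(24/5))²/2)/5000 = 0 m
Load 2 — triangular load w₀=-10 kN/m (0→w₀ over full span):
  y_2 = -w₀x²(L-x)²(x+2L)/(120LEI) = -(-10)·6²·(8-6)²·(6+2·8)/(120·8·5000) = 33/5000 m
Load 3 — applied couple M₀=18 kN·m at a=8/3 m (b=L-a=16/3):
  y_3 = (R_Ax³/6 - M_Ax²/2 - M₀(x-a)²/2)/EI  [x>a] with R_A=3, M_A=0 = (3·6³/6 - 0·6²/2 - 18·(6-(8/3))²/2)/5000 = 1/625 m
Superposition: y = Σ y_i = 41/5000 m ≈ 0.008200 m

y(6) = 41/5000 m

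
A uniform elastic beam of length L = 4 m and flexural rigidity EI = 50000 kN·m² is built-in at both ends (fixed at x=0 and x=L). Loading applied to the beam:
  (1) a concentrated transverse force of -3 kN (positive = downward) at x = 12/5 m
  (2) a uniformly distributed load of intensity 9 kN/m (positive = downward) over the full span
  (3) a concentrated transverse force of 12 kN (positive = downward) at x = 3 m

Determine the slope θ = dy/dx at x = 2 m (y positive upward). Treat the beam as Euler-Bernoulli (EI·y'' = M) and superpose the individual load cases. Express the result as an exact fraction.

θ(2) = -279/25000000 rad

Load 1 — point force P=-3 kN at a=12/5 m (b=L-a=8/5):
  θ_1 = -Pb²x(2aL-(3a+b)x)/(2L³EI)  [x≤a] = -(-3)·(8/5)²·2·(2·(12/5)·4-(3·(12/5)+(8/5))·2)/(2·4³·50000) = 3/781250 rad
Load 2 — uniform load w=9 kN/m over full span:
  θ_2 = -wx(L-x)(L-2x)/(12EI) = -9·2·(4-2)·(4-2·2)/(12·50000) = 0 rad
Load 3 — point force P=12 kN at a=3 m (b=L-a=1):
  θ_3 = -Pb²x(2aL-(3a+b)x)/(2L³EI)  [x≤a] = -12·1²·2·(2·3·4-(3·3+1)·2)/(2·4³·50000) = -3/200000 rad
Superposition: θ = Σ θ_i = -279/25000000 rad ≈ -0.000011 rad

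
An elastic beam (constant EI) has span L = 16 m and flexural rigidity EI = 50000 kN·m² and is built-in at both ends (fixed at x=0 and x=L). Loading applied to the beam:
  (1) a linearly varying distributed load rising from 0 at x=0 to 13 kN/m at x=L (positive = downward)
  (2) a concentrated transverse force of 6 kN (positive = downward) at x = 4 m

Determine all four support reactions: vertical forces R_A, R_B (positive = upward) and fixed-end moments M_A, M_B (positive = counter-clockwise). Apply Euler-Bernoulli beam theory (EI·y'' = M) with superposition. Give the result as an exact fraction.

R_A = 2901/80 kN, M_A = 3733/30 kN·m, R_B = 5899/80 kN, M_B = -1709/10 kN·m

Load 1 — triangular load w₀=13 kN/m (0→w₀ over full span):
  R_A = 3w₀L/20 = 3·13·16/20 = 156/5 kN
  M_A = w₀L²/30 = 13·16²/30 = 1664/15 kN·m
  R_B = 7w₀L/20 = 7·13·16/20 = 364/5 kN
  M_B = -w₀L²/20 = -13·16²/20 = -832/5 kN·m
Load 2 — point force P=6 kN at a=4 m (b=L-a=12):
  R_A = Pb²(3a+b)/L³ = 6·12²·(3·4+12)/16³ = 81/16 kN
  M_A = Pab²/L² = 6·4·12²/16² = 27/2 kN·m
  R_B = Pa²(a+3b)/L³ = 6·4²·(4+3·12)/16³ = 15/16 kN
  M_B = -Pa²b/L² = -6·4²·12/16² = -9/2 kN·m
Superposition: R_A = 2901/80 kN, M_A = 3733/30 kN·m, R_B = 5899/80 kN, M_B = -1709/10 kN·m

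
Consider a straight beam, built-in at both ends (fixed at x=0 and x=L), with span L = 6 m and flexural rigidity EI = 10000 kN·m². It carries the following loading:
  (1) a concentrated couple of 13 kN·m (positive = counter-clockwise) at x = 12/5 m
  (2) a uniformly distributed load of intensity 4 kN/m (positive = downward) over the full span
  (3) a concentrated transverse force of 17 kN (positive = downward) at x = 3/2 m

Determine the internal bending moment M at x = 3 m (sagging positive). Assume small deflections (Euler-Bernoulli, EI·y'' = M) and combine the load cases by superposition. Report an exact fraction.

Load 1 — applied couple M₀=13 kN·m at a=12/5 m (b=L-a=18/5):
  M_1 = R_Ax - M_A - M₀  [x>a] with R_A=78/25, M_A=39/25 = (78/25)·3 - (39/25) - 13 = -26/5 kN·m
Load 2 — uniform load w=4 kN/m over full span:
  M_2 = wLx/2 - wL²/12 - wx²/2 = 4·6·3/2 - 4·6²/12 - 4·3²/2 = 6 kN·m
Load 3 — point force P=17 kN at a=3/2 m (b=L-a=9/2):
  M_3 = Pa²(a+3b)(L-x)/L³ - Pa²b/L²  [x>a] = 17·(3/2)²·((3/2)+3·(9/2))·(6-3)/6³ - 17·(3/2)²·(9/2)/6² = 51/16 kN·m
Superposition: M = Σ M_i = 319/80 kN·m ≈ 3.987500 kN·m

M(3) = 319/80 kN·m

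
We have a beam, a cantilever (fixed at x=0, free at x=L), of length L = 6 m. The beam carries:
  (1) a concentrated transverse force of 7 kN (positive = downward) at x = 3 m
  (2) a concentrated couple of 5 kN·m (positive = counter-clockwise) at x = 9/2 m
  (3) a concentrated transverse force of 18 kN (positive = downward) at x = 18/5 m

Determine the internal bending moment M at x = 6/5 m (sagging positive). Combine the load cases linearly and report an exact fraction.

M(6/5) = -254/5 kN·m

Load 1 — point force P=7 kN at a=3 m (b=L-a=3):
  M_1 = -P(a-x)  [x≤a] = -7·(3-(6/5)) = -63/5 kN·m
Load 2 — applied couple M₀=5 kN·m at a=9/2 m (b=L-a=3/2):
  M_2 = M₀  [x≤a] = 5 = 5 kN·m
Load 3 — point force P=18 kN at a=18/5 m (b=L-a=12/5):
  M_3 = -P(a-x)  [x≤a] = -18·((18/5)-(6/5)) = -216/5 kN·m
Superposition: M = Σ M_i = -254/5 kN·m ≈ -50.800000 kN·m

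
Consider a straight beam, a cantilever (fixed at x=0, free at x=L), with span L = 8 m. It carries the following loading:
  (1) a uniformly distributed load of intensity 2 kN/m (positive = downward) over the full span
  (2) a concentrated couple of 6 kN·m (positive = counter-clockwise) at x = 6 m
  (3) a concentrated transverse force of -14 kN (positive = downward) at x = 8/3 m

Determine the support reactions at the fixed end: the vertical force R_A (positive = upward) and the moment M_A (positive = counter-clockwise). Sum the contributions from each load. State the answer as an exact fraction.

R_A = 2 kN, M_A = 62/3 kN·m

Load 1 — uniform load w=2 kN/m over full span:
  R_A = wL = 2·8 = 16 kN
  M_A = wL²/2 = 2·8²/2 = 64 kN·m
Load 2 — applied couple M₀=6 kN·m at a=6 m (b=L-a=2):
  R_A = 0 kN
  M_A = -M₀ = -6 kN·m
Load 3 — point force P=-14 kN at a=8/3 m (b=L-a=16/3):
  R_A = P = (-14) = -14 kN
  M_A = Pa = (-14)·(8/3) = -112/3 kN·m
Superposition: R_A = 2 kN, M_A = 62/3 kN·m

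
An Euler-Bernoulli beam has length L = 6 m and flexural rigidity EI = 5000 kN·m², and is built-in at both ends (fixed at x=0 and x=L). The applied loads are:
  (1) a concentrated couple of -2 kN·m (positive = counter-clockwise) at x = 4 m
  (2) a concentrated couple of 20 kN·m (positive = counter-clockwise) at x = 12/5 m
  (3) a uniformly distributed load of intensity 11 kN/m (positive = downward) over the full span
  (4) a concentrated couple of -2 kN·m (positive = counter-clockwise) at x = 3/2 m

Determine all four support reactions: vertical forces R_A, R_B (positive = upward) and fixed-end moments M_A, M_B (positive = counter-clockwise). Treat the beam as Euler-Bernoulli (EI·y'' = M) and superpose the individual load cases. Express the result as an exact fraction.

R_A = 13313/360 kN, M_A = 4213/120 kN·m, R_B = 10447/360 kN, M_B = -1089/40 kN·m

Load 1 — applied couple M₀=-2 kN·m at a=4 m (b=L-a=2):
  R_A = 6M₀ab/L³ = 6·(-2)·4·2/6³ = -4/9 kN
  M_A = M₀b(2a-b)/L² = (-2)·2·(2·4-2)/6² = -2/3 kN·m
  R_B = -6M₀ab/L³ = -6·(-2)·4·2/6³ = 4/9 kN
  M_B = M₀a(2b-a)/L² = (-2)·4·(2·2-4)/6² = 0 kN·m
Load 2 — applied couple M₀=20 kN·m at a=12/5 m (b=L-a=18/5):
  R_A = 6M₀ab/L³ = 6·20·(12/5)·(18/5)/6³ = 24/5 kN
  M_A = M₀b(2a-b)/L² = 20·(18/5)·(2·(12/5)-(18/5))/6² = 12/5 kN·m
  R_B = -6M₀ab/L³ = -6·20·(12/5)·(18/5)/6³ = -24/5 kN
  M_B = M₀a(2b-a)/L² = 20·(12/5)·(2·(18/5)-(12/5))/6² = 32/5 kN·m
Load 3 — uniform load w=11 kN/m over full span:
  R_A = wL/2 = 11·6/2 = 33 kN
  M_A = wL²/12 = 11·6²/12 = 33 kN·m
  R_B = wL/2 = 11·6/2 = 33 kN
  M_B = -wL²/12 = -11·6²/12 = -33 kN·m
Load 4 — applied couple M₀=-2 kN·m at a=3/2 m (b=L-a=9/2):
  R_A = 6M₀ab/L³ = 6·(-2)·(3/2)·(9/2)/6³ = -3/8 kN
  M_A = M₀b(2a-b)/L² = (-2)·(9/2)·(2·(3/2)-(9/2))/6² = 3/8 kN·m
  R_B = -6M₀ab/L³ = -6·(-2)·(3/2)·(9/2)/6³ = 3/8 kN
  M_B = M₀a(2b-a)/L² = (-2)·(3/2)·(2·(9/2)-(3/2))/6² = -5/8 kN·m
Superposition: R_A = 13313/360 kN, M_A = 4213/120 kN·m, R_B = 10447/360 kN, M_B = -1089/40 kN·m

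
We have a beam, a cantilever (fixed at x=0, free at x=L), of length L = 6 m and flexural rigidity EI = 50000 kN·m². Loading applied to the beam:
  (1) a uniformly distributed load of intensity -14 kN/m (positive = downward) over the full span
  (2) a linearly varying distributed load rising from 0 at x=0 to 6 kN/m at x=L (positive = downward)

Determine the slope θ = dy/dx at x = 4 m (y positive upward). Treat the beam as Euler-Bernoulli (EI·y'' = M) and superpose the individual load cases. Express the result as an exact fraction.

Load 1 — uniform load w=-14 kN/m over full span:
  θ_1 = -wx(x²-3Lx+3L²)/(6EI) = -(-14)·4·(4²-3·6·4+3·6²)/(6·50000) = 91/9375 rad
Load 2 — triangular load w₀=6 kN/m (0→w₀ over full span):
  θ_2 = (w₀Lx²/4-w₀L²x/3-w₀x⁴/(24L))/EI = (6·6·4²/4-6·6²·4/3-6·4⁴/(24·6))/50000 = -29/9375 rad
Superposition: θ = Σ θ_i = 62/9375 rad ≈ 0.006613 rad

θ(4) = 62/9375 rad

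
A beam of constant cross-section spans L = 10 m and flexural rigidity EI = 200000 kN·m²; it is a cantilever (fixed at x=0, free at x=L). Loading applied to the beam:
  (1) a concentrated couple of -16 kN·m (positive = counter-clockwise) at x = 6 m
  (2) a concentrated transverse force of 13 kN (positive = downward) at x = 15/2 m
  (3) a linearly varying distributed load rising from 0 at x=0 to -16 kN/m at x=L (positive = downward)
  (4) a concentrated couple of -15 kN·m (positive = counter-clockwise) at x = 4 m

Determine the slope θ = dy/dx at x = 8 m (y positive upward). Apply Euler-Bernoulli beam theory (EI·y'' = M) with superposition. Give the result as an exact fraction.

θ(8) = 174973/24000000 rad

Load 1 — applied couple M₀=-16 kN·m at a=6 m (b=L-a=4):
  θ_1 = M₀a/EI  [x>a] = (-16)·6/200000 = -3/6250 rad
Load 2 — point force P=13 kN at a=15/2 m (b=L-a=5/2):
  θ_2 = -Pa²/(2EI)  [x>a] = -13·(15/2)²/(2·200000) = -117/64000 rad
Load 3 — triangular load w₀=-16 kN/m (0→w₀ over full span):
  θ_3 = (w₀Lx²/4-w₀L²x/3-w₀x⁴/(24L))/EI = ((-16)·10·8²/4-(-16)·10²·8/3-(-16)·8⁴/(24·10))/200000 = 464/46875 rad
Load 4 — applied couple M₀=-15 kN·m at a=4 m (b=L-a=6):
  θ_4 = M₀a/EI  [x>a] = (-15)·4/200000 = -3/10000 rad
Superposition: θ = Σ θ_i = 174973/24000000 rad ≈ 0.007291 rad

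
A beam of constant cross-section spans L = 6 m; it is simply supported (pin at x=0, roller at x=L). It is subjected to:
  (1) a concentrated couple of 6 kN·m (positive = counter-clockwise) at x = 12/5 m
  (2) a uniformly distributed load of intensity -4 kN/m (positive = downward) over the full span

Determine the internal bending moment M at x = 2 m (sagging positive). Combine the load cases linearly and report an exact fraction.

Load 1 — applied couple M₀=6 kN·m at a=12/5 m (b=L-a=18/5):
  M_1 = M₀x/L  [x≤a] = 6·2/6 = 2 kN·m
Load 2 — uniform load w=-4 kN/m over full span:
  M_2 = wx(L-x)/2 = (-4)·2·(6-2)/2 = -16 kN·m
Superposition: M = Σ M_i = -14 kN·m ≈ -14.000000 kN·m

M(2) = -14 kN·m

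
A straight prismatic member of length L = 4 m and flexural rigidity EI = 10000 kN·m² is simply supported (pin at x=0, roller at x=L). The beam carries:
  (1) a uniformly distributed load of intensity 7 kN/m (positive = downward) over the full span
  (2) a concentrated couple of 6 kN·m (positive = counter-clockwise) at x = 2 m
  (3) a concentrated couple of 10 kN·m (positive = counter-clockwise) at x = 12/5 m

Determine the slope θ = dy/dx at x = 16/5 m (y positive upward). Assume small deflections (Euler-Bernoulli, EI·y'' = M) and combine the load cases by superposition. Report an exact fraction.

θ(16/5) = 5849/3750000 rad

Load 1 — uniform load w=7 kN/m over full span:
  θ_1 = -w(L³-6Lx²+4x³)/(24EI) = -7·(4³-6·4·(16/5)²+4·(16/5)³)/(24·10000) = 231/156250 rad
Load 2 — applied couple M₀=6 kN·m at a=2 m (b=L-a=2):
  θ_2 = (M₀x²/(2L)-M₀(x-a)+C₁)/EI  [x>a] with C₁=M₀(3b²-L²)/(6L)=-1 = (6·(16/5)²/(2·4)-6·((16/5)-2)+(-1))/10000 = -13/250000 rad
Load 3 — applied couple M₀=10 kN·m at a=12/5 m (b=L-a=8/5):
  θ_3 = (M₀x²/(2L)-M₀(x-a)+C₁)/EI  [x>a] with C₁=M₀(3b²-L²)/(6L)=-52/15 = (10·(16/5)²/(2·4)-10·((16/5)-(12/5))+(-52/15))/10000 = 1/7500 rad
Superposition: θ = Σ θ_i = 5849/3750000 rad ≈ 0.001560 rad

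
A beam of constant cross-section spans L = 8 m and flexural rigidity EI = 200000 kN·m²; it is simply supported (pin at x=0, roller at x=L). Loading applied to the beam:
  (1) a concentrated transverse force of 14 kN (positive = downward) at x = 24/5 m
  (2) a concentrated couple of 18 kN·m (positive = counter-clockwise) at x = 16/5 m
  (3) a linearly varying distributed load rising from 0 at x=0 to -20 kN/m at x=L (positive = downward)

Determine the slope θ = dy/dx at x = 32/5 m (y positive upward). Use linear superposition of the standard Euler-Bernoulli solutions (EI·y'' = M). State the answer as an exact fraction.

θ(32/5) = -9511/14062500 rad

Load 1 — point force P=14 kN at a=24/5 m (b=L-a=16/5):
  θ_1 = -Pa(2L²-6Lx+3x²+a²)/(6LEI)  [x>a] = -14·(24/5)·(2·8²-6·8·(32/5)+3·(32/5)²+(24/5)²)/(6·8·200000) = 91/390625 rad
Load 2 — applied couple M₀=18 kN·m at a=16/5 m (b=L-a=24/5):
  θ_2 = (M₀x²/(2L)-M₀(x-a)+C₁)/EI  [x>a] with C₁=M₀(3b²-L²)/(6L)=48/25 = (18·(32/5)²/(2·8)-18·((32/5)-(16/5))+(48/25))/200000 = -3/62500 rad
Load 3 — triangular load w₀=-20 kN/m (0→w₀ over full span):
  θ_3 = -w₀(7L⁴-30L²x²+15x⁴)/(360LEI) = -(-20)·(7·8⁴-30·8²·(32/5)²+15·(32/5)⁴)/(360·8·200000) = -3028/3515625 rad
Superposition: θ = Σ θ_i = -9511/14062500 rad ≈ -0.000676 rad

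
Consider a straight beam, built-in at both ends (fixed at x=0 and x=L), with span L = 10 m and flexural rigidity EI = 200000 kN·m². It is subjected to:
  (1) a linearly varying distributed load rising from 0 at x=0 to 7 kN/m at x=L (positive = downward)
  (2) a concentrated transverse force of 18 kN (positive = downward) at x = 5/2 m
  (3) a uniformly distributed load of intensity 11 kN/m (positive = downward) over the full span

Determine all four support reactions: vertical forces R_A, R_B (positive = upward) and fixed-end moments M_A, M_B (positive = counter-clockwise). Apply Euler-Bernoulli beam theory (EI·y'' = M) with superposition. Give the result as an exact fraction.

R_A = 1291/16 kN, M_A = 2245/16 kN·m, R_B = 1317/16 kN, M_B = -6485/48 kN·m

Load 1 — triangular load w₀=7 kN/m (0→w₀ over full span):
  R_A = 3w₀L/20 = 3·7·10/20 = 21/2 kN
  M_A = w₀L²/30 = 7·10²/30 = 70/3 kN·m
  R_B = 7w₀L/20 = 7·7·10/20 = 49/2 kN
  M_B = -w₀L²/20 = -7·10²/20 = -35 kN·m
Load 2 — point force P=18 kN at a=5/2 m (b=L-a=15/2):
  R_A = Pb²(3a+b)/L³ = 18·(15/2)²·(3·(5/2)+(15/2))/10³ = 243/16 kN
  M_A = Pab²/L² = 18·(5/2)·(15/2)²/10² = 405/16 kN·m
  R_B = Pa²(a+3b)/L³ = 18·(5/2)²·((5/2)+3·(15/2))/10³ = 45/16 kN
  M_B = -Pa²b/L² = -18·(5/2)²·(15/2)/10² = -135/16 kN·m
Load 3 — uniform load w=11 kN/m over full span:
  R_A = wL/2 = 11·10/2 = 55 kN
  M_A = wL²/12 = 11·10²/12 = 275/3 kN·m
  R_B = wL/2 = 11·10/2 = 55 kN
  M_B = -wL²/12 = -11·10²/12 = -275/3 kN·m
Superposition: R_A = 1291/16 kN, M_A = 2245/16 kN·m, R_B = 1317/16 kN, M_B = -6485/48 kN·m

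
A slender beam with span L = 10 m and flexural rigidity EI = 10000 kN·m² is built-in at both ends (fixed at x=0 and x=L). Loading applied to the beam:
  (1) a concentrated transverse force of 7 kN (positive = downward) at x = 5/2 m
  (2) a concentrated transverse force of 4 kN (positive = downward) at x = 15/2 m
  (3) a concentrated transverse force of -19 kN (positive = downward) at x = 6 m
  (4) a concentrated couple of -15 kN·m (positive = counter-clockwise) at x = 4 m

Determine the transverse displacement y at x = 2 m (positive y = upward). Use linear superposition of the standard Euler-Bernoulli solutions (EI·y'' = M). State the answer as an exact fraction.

y(2) = 27107/20000000 m

Load 1 — point force P=7 kN at a=5/2 m (b=L-a=15/2):
  y_1 = -Pb²x²(3aL-(3a+b)x)/(6L³EI)  [x≤a] = -7·(15/2)²·2²·(3·(5/2)·10-(3·(5/2)+(15/2))·2)/(6·10³·10000) = -189/160000 m
Load 2 — point force P=4 kN at a=15/2 m (b=L-a=5/2):
  y_2 = -Pb²x²(3aL-(3a+b)x)/(6L³EI)  [x≤a] = -4·(5/2)²·2²·(3·(15/2)·10-(3·(15/2)+(5/2))·2)/(6·10³·10000) = -7/24000 m
Load 3 — point force P=-19 kN at a=6 m (b=L-a=4):
  y_3 = -Pb²x²(3aL-(3a+b)x)/(6L³EI)  [x≤a] = -(-19)·4²·2²·(3·6·10-(3·6+4)·2)/(6·10³·10000) = 646/234375 m
Load 4 — applied couple M₀=-15 kN·m at a=4 m (b=L-a=6):
  y_4 = (R_Ax³/6 - M_Ax²/2)/EI  [x≤a] with R_A=-54/25, M_A=-9/5 = ((-54/25)·2³/6 - (-9/5)·2²/2)/10000 = 9/125000 m
Superposition: y = Σ y_i = 27107/20000000 m ≈ 0.001355 m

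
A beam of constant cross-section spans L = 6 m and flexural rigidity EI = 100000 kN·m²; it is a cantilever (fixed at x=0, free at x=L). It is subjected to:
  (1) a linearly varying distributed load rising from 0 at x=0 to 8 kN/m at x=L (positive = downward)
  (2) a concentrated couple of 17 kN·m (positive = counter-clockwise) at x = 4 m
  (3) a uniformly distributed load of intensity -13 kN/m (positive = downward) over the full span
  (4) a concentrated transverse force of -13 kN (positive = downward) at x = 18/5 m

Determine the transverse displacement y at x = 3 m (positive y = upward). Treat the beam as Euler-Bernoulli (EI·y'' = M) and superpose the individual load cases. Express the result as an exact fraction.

y(3) = 25911/4000000 m

Load 1 — triangular load w₀=8 kN/m (0→w₀ over full span):
  y_1 = (w₀Lx³/12-w₀L²x²/6-w₀x⁵/(120L))/EI = (8·6·3³/12-8·6²·3²/6-8·3⁵/(120·6))/100000 = -3267/1000000 m
Load 2 — applied couple M₀=17 kN·m at a=4 m (b=L-a=2):
  y_2 = M₀x²/(2EI)  [x≤a] = 17·3²/(2·100000) = 153/200000 m
Load 3 — uniform load w=-13 kN/m over full span:
  y_3 = -wx²(x²-4Lx+6L²)/(24EI) = -(-13)·3²·(3²-4·6·3+6·6²)/(24·100000) = 5967/800000 m
Load 4 — point force P=-13 kN at a=18/5 m (b=L-a=12/5):
  y_4 = -Px²(3a-x)/(6EI)  [x≤a] = -(-13)·3²·(3·(18/5)-3)/(6·100000) = 1521/1000000 m
Superposition: y = Σ y_i = 25911/4000000 m ≈ 0.006478 m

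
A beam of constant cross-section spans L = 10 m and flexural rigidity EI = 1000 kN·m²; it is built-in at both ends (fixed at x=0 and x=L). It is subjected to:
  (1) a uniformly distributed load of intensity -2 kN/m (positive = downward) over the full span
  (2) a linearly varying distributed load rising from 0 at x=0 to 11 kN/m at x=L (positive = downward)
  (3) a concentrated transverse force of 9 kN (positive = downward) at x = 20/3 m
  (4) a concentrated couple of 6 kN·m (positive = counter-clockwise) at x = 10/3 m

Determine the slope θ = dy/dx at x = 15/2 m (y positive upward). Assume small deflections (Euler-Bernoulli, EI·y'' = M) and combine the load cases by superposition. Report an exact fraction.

θ(15/2) = 1967/51200 rad

Load 1 — uniform load w=-2 kN/m over full span:
  θ_1 = -wx(L-x)(L-2x)/(12EI) = -(-2)·(15/2)·(10-(15/2))·(10-2·(15/2))/(12·1000) = -1/64 rad
Load 2 — triangular load w₀=11 kN/m (0→w₀ over full span):
  θ_2 = -w₀(2x(L-x)(L-2x)(x+2L)+x²(L-x)²)/(120LEI) = -11·(2·(15/2)·(10-(15/2))·(10-2·(15/2))·((15/2)+2·10)+(15/2)²·(10-(15/2))²)/(120·10·1000) = 451/10240 rad
Load 3 — point force P=9 kN at a=20/3 m (b=L-a=10/3):
  θ_3 = Pa²(L-x)(2bL-(3b+a)(L-x))/(2L³EI)  [x>a] = 9·(20/3)²·(10-(15/2))·(2·(10/3)·10-(3·(10/3)+(20/3))·(10-(15/2)))/(2·10³·1000) = 1/80 rad
Load 4 — applied couple M₀=6 kN·m at a=10/3 m (b=L-a=20/3):
  θ_4 = (R_Ax²/2 - M_Ax - M₀(x-a))/EI  [x>a] with R_A=4/5, M_A=0 = ((4/5)·(15/2)²/2 - 0·(15/2) - 6·((15/2)-(10/3)))/1000 = -1/400 rad
Superposition: θ = Σ θ_i = 1967/51200 rad ≈ 0.038418 rad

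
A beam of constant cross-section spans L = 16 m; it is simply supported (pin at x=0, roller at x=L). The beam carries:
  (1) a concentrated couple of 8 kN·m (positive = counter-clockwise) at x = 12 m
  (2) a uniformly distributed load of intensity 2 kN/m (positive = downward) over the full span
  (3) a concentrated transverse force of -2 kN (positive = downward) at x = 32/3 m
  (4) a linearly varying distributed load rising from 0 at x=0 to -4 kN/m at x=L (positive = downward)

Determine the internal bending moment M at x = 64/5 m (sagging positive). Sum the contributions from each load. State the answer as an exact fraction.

M(64/5) = -5272/375 kN·m

Load 1 — applied couple M₀=8 kN·m at a=12 m (b=L-a=4):
  M_1 = M₀x/L - M₀  [x>a] = 8·(64/5)/16 - 8 = -8/5 kN·m
Load 2 — uniform load w=2 kN/m over full span:
  M_2 = wx(L-x)/2 = 2·(64/5)·(16-(64/5))/2 = 1024/25 kN·m
Load 3 — point force P=-2 kN at a=32/3 m (b=L-a=16/3):
  M_3 = Pa(L-x)/L  [x>a] = (-2)·(32/3)·(16-(64/5))/16 = -64/15 kN·m
Load 4 — triangular load w₀=-4 kN/m (0→w₀ over full span):
  M_4 = w₀Lx/6 - w₀x³/(6L) = (-4)·16·(64/5)/6 - (-4)·(64/5)³/(6·16) = -6144/125 kN·m
Superposition: M = Σ M_i = -5272/375 kN·m ≈ -14.058667 kN·m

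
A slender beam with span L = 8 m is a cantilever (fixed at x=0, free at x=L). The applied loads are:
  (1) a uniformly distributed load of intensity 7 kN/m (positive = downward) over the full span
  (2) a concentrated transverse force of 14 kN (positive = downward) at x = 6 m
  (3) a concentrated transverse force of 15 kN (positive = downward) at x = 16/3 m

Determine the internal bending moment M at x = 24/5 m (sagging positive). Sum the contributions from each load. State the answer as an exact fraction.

M(24/5) = -1516/25 kN·m

Load 1 — uniform load w=7 kN/m over full span:
  M_1 = -w(L-x)²/2 = -7·(8-(24/5))²/2 = -896/25 kN·m
Load 2 — point force P=14 kN at a=6 m (b=L-a=2):
  M_2 = -P(a-x)  [x≤a] = -14·(6-(24/5)) = -84/5 kN·m
Load 3 — point force P=15 kN at a=16/3 m (b=L-a=8/3):
  M_3 = -P(a-x)  [x≤a] = -15·((16/3)-(24/5)) = -8 kN·m
Superposition: M = Σ M_i = -1516/25 kN·m ≈ -60.640000 kN·m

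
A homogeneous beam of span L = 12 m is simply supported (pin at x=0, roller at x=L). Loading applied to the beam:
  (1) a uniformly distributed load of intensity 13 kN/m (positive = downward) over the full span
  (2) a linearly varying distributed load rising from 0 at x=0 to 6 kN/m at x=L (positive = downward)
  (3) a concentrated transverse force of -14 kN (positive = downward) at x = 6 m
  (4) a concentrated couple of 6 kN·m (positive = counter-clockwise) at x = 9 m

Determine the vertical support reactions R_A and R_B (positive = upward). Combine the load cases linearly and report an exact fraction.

Load 1 — uniform load w=13 kN/m over full span:
  R_A = wL/2 = 13·12/2 = 78 kN
  R_B = wL/2 = 13·12/2 = 78 kN
Load 2 — triangular load w₀=6 kN/m (0→w₀ over full span):
  R_A = w₀L/6 = 6·12/6 = 12 kN
  R_B = w₀L/3 = 6·12/3 = 24 kN
Load 3 — point force P=-14 kN at a=6 m (b=L-a=6):
  R_A = Pb/L = (-14)·6/12 = -7 kN
  R_B = Pa/L = (-14)·6/12 = -7 kN
Load 4 — applied couple M₀=6 kN·m at a=9 m (b=L-a=3):
  R_A = M₀/L = 6/12 = 1/2 kN
  R_B = -M₀/L = -6/12 = -1/2 kN
Superposition: R_A = 167/2 kN, R_B = 189/2 kN

R_A = 167/2 kN, R_B = 189/2 kN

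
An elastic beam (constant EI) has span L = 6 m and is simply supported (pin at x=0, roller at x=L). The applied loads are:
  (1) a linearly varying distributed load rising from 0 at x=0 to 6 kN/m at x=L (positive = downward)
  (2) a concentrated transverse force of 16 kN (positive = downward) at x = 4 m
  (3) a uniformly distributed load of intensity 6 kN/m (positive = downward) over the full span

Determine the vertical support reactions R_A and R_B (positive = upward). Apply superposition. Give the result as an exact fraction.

R_A = 88/3 kN, R_B = 122/3 kN

Load 1 — triangular load w₀=6 kN/m (0→w₀ over full span):
  R_A = w₀L/6 = 6·6/6 = 6 kN
  R_B = w₀L/3 = 6·6/3 = 12 kN
Load 2 — point force P=16 kN at a=4 m (b=L-a=2):
  R_A = Pb/L = 16·2/6 = 16/3 kN
  R_B = Pa/L = 16·4/6 = 32/3 kN
Load 3 — uniform load w=6 kN/m over full span:
  R_A = wL/2 = 6·6/2 = 18 kN
  R_B = wL/2 = 6·6/2 = 18 kN
Superposition: R_A = 88/3 kN, R_B = 122/3 kN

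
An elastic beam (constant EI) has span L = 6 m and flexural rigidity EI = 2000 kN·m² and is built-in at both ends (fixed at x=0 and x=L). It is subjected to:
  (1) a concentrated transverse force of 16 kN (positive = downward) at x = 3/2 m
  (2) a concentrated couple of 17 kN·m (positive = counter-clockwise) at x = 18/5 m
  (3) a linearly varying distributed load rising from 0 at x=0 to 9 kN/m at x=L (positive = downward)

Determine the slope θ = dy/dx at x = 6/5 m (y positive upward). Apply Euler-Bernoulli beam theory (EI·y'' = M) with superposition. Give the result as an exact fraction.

θ(6/5) = -1083/125000 rad

Load 1 — point force P=16 kN at a=3/2 m (b=L-a=9/2):
  θ_1 = -Pb²x(2aL-(3a+b)x)/(2L³EI)  [x≤a] = -16·(9/2)²·(6/5)·(2·(3/2)·6-(3·(3/2)+(9/2))·(6/5))/(2·6³·2000) = -81/25000 rad
Load 2 — applied couple M₀=17 kN·m at a=18/5 m (b=L-a=12/5):
  θ_2 = (R_Ax²/2 - M_Ax)/EI  [x≤a] with R_A=102/25, M_A=136/25 = ((102/25)·(6/5)²/2 - (136/25)·(6/5))/2000 = -561/312500 rad
Load 3 — triangular load w₀=9 kN/m (0→w₀ over full span):
  θ_3 = -w₀(2x(L-x)(L-2x)(x+2L)+x²(L-x)²)/(120LEI) = -9·(2·(6/5)·(6-(6/5))·(6-2·(6/5))·((6/5)+2·6)+(6/5)²·(6-(6/5))²)/(120·6·2000) = -567/156250 rad
Superposition: θ = Σ θ_i = -1083/125000 rad ≈ -0.008664 rad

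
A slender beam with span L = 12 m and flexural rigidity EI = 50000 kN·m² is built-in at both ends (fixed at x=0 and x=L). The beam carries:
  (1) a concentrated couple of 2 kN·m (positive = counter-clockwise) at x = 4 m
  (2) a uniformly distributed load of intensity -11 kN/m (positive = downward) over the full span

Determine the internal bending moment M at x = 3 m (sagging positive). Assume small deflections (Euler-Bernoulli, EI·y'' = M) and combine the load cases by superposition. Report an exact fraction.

Load 1 — applied couple M₀=2 kN·m at a=4 m (b=L-a=8):
  M_1 = R_Ax - M_A  [x≤a] with R_A=2/9, M_A=0 = (2/9)·3 - 0 = 2/3 kN·m
Load 2 — uniform load w=-11 kN/m over full span:
  M_2 = wLx/2 - wL²/12 - wx²/2 = (-11)·12·3/2 - (-11)·12²/12 - (-11)·3²/2 = -33/2 kN·m
Superposition: M = Σ M_i = -95/6 kN·m ≈ -15.833333 kN·m

M(3) = -95/6 kN·m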